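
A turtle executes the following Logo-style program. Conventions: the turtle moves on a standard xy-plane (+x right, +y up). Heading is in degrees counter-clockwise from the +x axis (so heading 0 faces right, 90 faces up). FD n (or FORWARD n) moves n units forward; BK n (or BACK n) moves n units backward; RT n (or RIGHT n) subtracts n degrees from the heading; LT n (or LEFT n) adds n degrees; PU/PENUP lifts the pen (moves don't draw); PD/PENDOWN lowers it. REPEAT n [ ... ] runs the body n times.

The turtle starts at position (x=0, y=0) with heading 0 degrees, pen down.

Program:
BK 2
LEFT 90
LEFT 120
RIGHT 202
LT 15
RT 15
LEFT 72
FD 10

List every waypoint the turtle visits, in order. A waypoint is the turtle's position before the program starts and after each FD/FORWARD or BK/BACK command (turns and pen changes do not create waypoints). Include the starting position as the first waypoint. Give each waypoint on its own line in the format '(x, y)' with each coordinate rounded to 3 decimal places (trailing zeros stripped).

Answer: (0, 0)
(-2, 0)
(-0.264, 9.848)

Derivation:
Executing turtle program step by step:
Start: pos=(0,0), heading=0, pen down
BK 2: (0,0) -> (-2,0) [heading=0, draw]
LT 90: heading 0 -> 90
LT 120: heading 90 -> 210
RT 202: heading 210 -> 8
LT 15: heading 8 -> 23
RT 15: heading 23 -> 8
LT 72: heading 8 -> 80
FD 10: (-2,0) -> (-0.264,9.848) [heading=80, draw]
Final: pos=(-0.264,9.848), heading=80, 2 segment(s) drawn
Waypoints (3 total):
(0, 0)
(-2, 0)
(-0.264, 9.848)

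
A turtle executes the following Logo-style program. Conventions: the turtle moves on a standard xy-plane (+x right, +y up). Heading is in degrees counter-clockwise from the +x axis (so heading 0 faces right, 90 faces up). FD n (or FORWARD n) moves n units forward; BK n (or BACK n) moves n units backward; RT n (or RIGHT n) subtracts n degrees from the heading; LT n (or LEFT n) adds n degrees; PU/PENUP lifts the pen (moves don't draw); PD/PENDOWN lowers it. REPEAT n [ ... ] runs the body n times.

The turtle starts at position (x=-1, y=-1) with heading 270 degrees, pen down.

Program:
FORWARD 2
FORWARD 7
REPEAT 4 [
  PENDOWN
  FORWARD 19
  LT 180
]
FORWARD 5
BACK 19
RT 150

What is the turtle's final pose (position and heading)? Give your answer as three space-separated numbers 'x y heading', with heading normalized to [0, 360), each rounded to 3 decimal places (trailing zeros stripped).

Answer: -1 4 120

Derivation:
Executing turtle program step by step:
Start: pos=(-1,-1), heading=270, pen down
FD 2: (-1,-1) -> (-1,-3) [heading=270, draw]
FD 7: (-1,-3) -> (-1,-10) [heading=270, draw]
REPEAT 4 [
  -- iteration 1/4 --
  PD: pen down
  FD 19: (-1,-10) -> (-1,-29) [heading=270, draw]
  LT 180: heading 270 -> 90
  -- iteration 2/4 --
  PD: pen down
  FD 19: (-1,-29) -> (-1,-10) [heading=90, draw]
  LT 180: heading 90 -> 270
  -- iteration 3/4 --
  PD: pen down
  FD 19: (-1,-10) -> (-1,-29) [heading=270, draw]
  LT 180: heading 270 -> 90
  -- iteration 4/4 --
  PD: pen down
  FD 19: (-1,-29) -> (-1,-10) [heading=90, draw]
  LT 180: heading 90 -> 270
]
FD 5: (-1,-10) -> (-1,-15) [heading=270, draw]
BK 19: (-1,-15) -> (-1,4) [heading=270, draw]
RT 150: heading 270 -> 120
Final: pos=(-1,4), heading=120, 8 segment(s) drawn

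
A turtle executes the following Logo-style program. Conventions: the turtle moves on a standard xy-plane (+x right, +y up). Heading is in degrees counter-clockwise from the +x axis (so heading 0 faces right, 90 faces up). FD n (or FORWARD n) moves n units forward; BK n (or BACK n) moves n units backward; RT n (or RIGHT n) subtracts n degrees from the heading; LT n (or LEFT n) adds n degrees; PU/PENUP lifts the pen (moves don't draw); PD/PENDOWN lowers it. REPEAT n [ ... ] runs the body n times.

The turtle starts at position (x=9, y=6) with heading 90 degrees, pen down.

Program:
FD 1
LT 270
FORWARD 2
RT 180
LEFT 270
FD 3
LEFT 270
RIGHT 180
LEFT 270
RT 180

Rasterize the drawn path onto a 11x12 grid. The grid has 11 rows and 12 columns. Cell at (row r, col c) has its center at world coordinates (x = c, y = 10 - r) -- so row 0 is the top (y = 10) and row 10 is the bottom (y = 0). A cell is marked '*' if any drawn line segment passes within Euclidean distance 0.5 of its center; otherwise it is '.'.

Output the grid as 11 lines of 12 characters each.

Segment 0: (9,6) -> (9,7)
Segment 1: (9,7) -> (11,7)
Segment 2: (11,7) -> (11,10)

Answer: ...........*
...........*
...........*
.........***
.........*..
............
............
............
............
............
............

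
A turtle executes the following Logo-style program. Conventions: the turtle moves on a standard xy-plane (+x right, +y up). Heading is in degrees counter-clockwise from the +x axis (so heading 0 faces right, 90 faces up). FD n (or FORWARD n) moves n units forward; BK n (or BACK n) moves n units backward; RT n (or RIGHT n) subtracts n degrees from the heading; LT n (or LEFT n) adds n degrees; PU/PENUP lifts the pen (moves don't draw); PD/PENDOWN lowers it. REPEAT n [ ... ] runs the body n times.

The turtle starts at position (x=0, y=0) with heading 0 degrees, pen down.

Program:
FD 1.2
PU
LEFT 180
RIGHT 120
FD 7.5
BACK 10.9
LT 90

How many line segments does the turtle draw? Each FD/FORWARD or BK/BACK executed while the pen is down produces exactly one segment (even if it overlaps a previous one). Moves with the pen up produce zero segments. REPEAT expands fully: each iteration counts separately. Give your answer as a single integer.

Executing turtle program step by step:
Start: pos=(0,0), heading=0, pen down
FD 1.2: (0,0) -> (1.2,0) [heading=0, draw]
PU: pen up
LT 180: heading 0 -> 180
RT 120: heading 180 -> 60
FD 7.5: (1.2,0) -> (4.95,6.495) [heading=60, move]
BK 10.9: (4.95,6.495) -> (-0.5,-2.944) [heading=60, move]
LT 90: heading 60 -> 150
Final: pos=(-0.5,-2.944), heading=150, 1 segment(s) drawn
Segments drawn: 1

Answer: 1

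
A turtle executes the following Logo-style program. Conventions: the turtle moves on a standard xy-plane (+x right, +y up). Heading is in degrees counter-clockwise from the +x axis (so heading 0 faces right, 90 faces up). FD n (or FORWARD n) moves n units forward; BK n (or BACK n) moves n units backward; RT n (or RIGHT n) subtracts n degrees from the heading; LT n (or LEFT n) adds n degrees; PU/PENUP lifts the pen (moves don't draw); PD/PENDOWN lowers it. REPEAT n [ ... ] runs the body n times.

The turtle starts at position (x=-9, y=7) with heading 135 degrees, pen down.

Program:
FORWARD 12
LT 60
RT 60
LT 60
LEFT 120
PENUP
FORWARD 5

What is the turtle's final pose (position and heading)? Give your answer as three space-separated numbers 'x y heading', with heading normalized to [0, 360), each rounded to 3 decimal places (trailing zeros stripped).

Answer: -13.95 11.95 315

Derivation:
Executing turtle program step by step:
Start: pos=(-9,7), heading=135, pen down
FD 12: (-9,7) -> (-17.485,15.485) [heading=135, draw]
LT 60: heading 135 -> 195
RT 60: heading 195 -> 135
LT 60: heading 135 -> 195
LT 120: heading 195 -> 315
PU: pen up
FD 5: (-17.485,15.485) -> (-13.95,11.95) [heading=315, move]
Final: pos=(-13.95,11.95), heading=315, 1 segment(s) drawn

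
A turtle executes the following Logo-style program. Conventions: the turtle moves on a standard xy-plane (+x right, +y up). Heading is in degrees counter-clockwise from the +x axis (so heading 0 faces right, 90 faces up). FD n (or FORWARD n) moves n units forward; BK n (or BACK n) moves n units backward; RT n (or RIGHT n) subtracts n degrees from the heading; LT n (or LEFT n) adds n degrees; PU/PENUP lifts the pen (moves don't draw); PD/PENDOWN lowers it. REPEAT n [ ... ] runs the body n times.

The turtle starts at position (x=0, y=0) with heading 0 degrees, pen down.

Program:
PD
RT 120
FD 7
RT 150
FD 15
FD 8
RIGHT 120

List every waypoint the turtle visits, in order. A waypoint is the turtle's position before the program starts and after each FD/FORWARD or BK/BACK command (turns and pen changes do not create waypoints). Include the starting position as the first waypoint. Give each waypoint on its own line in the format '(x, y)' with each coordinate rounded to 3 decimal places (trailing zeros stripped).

Answer: (0, 0)
(-3.5, -6.062)
(-3.5, 8.938)
(-3.5, 16.938)

Derivation:
Executing turtle program step by step:
Start: pos=(0,0), heading=0, pen down
PD: pen down
RT 120: heading 0 -> 240
FD 7: (0,0) -> (-3.5,-6.062) [heading=240, draw]
RT 150: heading 240 -> 90
FD 15: (-3.5,-6.062) -> (-3.5,8.938) [heading=90, draw]
FD 8: (-3.5,8.938) -> (-3.5,16.938) [heading=90, draw]
RT 120: heading 90 -> 330
Final: pos=(-3.5,16.938), heading=330, 3 segment(s) drawn
Waypoints (4 total):
(0, 0)
(-3.5, -6.062)
(-3.5, 8.938)
(-3.5, 16.938)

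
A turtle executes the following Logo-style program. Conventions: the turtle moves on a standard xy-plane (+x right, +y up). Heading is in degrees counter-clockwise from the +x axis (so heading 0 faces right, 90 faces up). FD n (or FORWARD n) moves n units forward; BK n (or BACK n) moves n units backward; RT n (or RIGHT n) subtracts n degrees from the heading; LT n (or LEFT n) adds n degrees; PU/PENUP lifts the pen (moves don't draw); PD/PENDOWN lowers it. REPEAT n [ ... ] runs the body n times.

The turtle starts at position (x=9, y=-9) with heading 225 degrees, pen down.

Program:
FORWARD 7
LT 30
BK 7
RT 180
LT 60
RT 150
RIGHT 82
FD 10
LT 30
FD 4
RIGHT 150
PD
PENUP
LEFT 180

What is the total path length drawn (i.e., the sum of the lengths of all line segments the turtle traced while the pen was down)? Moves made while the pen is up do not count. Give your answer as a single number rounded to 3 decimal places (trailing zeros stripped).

Executing turtle program step by step:
Start: pos=(9,-9), heading=225, pen down
FD 7: (9,-9) -> (4.05,-13.95) [heading=225, draw]
LT 30: heading 225 -> 255
BK 7: (4.05,-13.95) -> (5.862,-7.188) [heading=255, draw]
RT 180: heading 255 -> 75
LT 60: heading 75 -> 135
RT 150: heading 135 -> 345
RT 82: heading 345 -> 263
FD 10: (5.862,-7.188) -> (4.643,-17.114) [heading=263, draw]
LT 30: heading 263 -> 293
FD 4: (4.643,-17.114) -> (6.206,-20.796) [heading=293, draw]
RT 150: heading 293 -> 143
PD: pen down
PU: pen up
LT 180: heading 143 -> 323
Final: pos=(6.206,-20.796), heading=323, 4 segment(s) drawn

Segment lengths:
  seg 1: (9,-9) -> (4.05,-13.95), length = 7
  seg 2: (4.05,-13.95) -> (5.862,-7.188), length = 7
  seg 3: (5.862,-7.188) -> (4.643,-17.114), length = 10
  seg 4: (4.643,-17.114) -> (6.206,-20.796), length = 4
Total = 28

Answer: 28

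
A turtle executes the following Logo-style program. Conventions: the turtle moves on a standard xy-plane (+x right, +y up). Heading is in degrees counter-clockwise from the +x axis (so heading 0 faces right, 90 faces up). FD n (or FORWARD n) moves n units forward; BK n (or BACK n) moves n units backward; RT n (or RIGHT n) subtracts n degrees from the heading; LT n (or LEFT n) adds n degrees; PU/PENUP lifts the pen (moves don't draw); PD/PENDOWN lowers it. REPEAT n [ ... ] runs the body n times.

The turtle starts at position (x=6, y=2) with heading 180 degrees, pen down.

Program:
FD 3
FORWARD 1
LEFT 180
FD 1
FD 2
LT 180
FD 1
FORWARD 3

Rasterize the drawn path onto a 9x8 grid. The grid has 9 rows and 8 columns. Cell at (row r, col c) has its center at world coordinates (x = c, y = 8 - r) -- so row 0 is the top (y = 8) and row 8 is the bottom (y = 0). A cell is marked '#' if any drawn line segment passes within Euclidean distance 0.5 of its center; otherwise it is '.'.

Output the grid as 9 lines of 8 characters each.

Answer: ........
........
........
........
........
........
.######.
........
........

Derivation:
Segment 0: (6,2) -> (3,2)
Segment 1: (3,2) -> (2,2)
Segment 2: (2,2) -> (3,2)
Segment 3: (3,2) -> (5,2)
Segment 4: (5,2) -> (4,2)
Segment 5: (4,2) -> (1,2)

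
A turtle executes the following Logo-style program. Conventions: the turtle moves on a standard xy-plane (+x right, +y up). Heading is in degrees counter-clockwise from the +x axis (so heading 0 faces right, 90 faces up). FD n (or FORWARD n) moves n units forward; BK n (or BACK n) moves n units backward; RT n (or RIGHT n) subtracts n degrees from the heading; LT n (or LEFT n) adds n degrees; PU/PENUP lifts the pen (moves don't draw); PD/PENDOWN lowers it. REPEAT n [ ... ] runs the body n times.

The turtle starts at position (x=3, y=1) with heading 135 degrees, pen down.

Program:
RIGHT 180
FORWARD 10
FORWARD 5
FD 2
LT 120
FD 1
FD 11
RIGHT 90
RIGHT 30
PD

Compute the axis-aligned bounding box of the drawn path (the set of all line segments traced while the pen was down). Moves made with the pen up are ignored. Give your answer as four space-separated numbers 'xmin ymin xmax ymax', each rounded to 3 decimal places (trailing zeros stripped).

Answer: 3 -11.021 18.127 1

Derivation:
Executing turtle program step by step:
Start: pos=(3,1), heading=135, pen down
RT 180: heading 135 -> 315
FD 10: (3,1) -> (10.071,-6.071) [heading=315, draw]
FD 5: (10.071,-6.071) -> (13.607,-9.607) [heading=315, draw]
FD 2: (13.607,-9.607) -> (15.021,-11.021) [heading=315, draw]
LT 120: heading 315 -> 75
FD 1: (15.021,-11.021) -> (15.28,-10.055) [heading=75, draw]
FD 11: (15.28,-10.055) -> (18.127,0.57) [heading=75, draw]
RT 90: heading 75 -> 345
RT 30: heading 345 -> 315
PD: pen down
Final: pos=(18.127,0.57), heading=315, 5 segment(s) drawn

Segment endpoints: x in {3, 10.071, 13.607, 15.021, 15.28, 18.127}, y in {-11.021, -10.055, -9.607, -6.071, 0.57, 1}
xmin=3, ymin=-11.021, xmax=18.127, ymax=1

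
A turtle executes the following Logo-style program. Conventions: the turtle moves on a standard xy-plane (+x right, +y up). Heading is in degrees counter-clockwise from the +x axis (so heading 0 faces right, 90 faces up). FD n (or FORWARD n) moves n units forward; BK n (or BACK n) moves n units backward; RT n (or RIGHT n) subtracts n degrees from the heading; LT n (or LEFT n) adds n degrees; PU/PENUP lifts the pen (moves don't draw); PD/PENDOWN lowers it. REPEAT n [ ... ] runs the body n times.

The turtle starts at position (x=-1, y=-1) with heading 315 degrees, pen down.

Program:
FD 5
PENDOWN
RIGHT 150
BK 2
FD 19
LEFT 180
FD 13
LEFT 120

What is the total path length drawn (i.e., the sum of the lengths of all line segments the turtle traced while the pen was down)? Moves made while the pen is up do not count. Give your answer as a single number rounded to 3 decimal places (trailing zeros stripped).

Executing turtle program step by step:
Start: pos=(-1,-1), heading=315, pen down
FD 5: (-1,-1) -> (2.536,-4.536) [heading=315, draw]
PD: pen down
RT 150: heading 315 -> 165
BK 2: (2.536,-4.536) -> (4.467,-5.053) [heading=165, draw]
FD 19: (4.467,-5.053) -> (-13.885,-0.136) [heading=165, draw]
LT 180: heading 165 -> 345
FD 13: (-13.885,-0.136) -> (-1.328,-3.5) [heading=345, draw]
LT 120: heading 345 -> 105
Final: pos=(-1.328,-3.5), heading=105, 4 segment(s) drawn

Segment lengths:
  seg 1: (-1,-1) -> (2.536,-4.536), length = 5
  seg 2: (2.536,-4.536) -> (4.467,-5.053), length = 2
  seg 3: (4.467,-5.053) -> (-13.885,-0.136), length = 19
  seg 4: (-13.885,-0.136) -> (-1.328,-3.5), length = 13
Total = 39

Answer: 39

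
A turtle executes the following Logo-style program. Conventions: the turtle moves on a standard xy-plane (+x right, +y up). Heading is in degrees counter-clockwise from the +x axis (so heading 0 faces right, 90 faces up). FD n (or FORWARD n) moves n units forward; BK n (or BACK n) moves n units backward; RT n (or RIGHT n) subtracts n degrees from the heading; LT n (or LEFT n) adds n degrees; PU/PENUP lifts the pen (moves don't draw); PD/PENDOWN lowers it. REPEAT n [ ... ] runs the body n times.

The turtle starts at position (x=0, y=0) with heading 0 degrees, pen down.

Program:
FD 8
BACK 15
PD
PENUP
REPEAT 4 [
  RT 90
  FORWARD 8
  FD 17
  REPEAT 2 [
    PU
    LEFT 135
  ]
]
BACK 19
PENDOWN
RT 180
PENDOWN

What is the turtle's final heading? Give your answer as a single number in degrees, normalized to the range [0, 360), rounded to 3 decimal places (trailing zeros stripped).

Answer: 180

Derivation:
Executing turtle program step by step:
Start: pos=(0,0), heading=0, pen down
FD 8: (0,0) -> (8,0) [heading=0, draw]
BK 15: (8,0) -> (-7,0) [heading=0, draw]
PD: pen down
PU: pen up
REPEAT 4 [
  -- iteration 1/4 --
  RT 90: heading 0 -> 270
  FD 8: (-7,0) -> (-7,-8) [heading=270, move]
  FD 17: (-7,-8) -> (-7,-25) [heading=270, move]
  REPEAT 2 [
    -- iteration 1/2 --
    PU: pen up
    LT 135: heading 270 -> 45
    -- iteration 2/2 --
    PU: pen up
    LT 135: heading 45 -> 180
  ]
  -- iteration 2/4 --
  RT 90: heading 180 -> 90
  FD 8: (-7,-25) -> (-7,-17) [heading=90, move]
  FD 17: (-7,-17) -> (-7,0) [heading=90, move]
  REPEAT 2 [
    -- iteration 1/2 --
    PU: pen up
    LT 135: heading 90 -> 225
    -- iteration 2/2 --
    PU: pen up
    LT 135: heading 225 -> 0
  ]
  -- iteration 3/4 --
  RT 90: heading 0 -> 270
  FD 8: (-7,0) -> (-7,-8) [heading=270, move]
  FD 17: (-7,-8) -> (-7,-25) [heading=270, move]
  REPEAT 2 [
    -- iteration 1/2 --
    PU: pen up
    LT 135: heading 270 -> 45
    -- iteration 2/2 --
    PU: pen up
    LT 135: heading 45 -> 180
  ]
  -- iteration 4/4 --
  RT 90: heading 180 -> 90
  FD 8: (-7,-25) -> (-7,-17) [heading=90, move]
  FD 17: (-7,-17) -> (-7,0) [heading=90, move]
  REPEAT 2 [
    -- iteration 1/2 --
    PU: pen up
    LT 135: heading 90 -> 225
    -- iteration 2/2 --
    PU: pen up
    LT 135: heading 225 -> 0
  ]
]
BK 19: (-7,0) -> (-26,0) [heading=0, move]
PD: pen down
RT 180: heading 0 -> 180
PD: pen down
Final: pos=(-26,0), heading=180, 2 segment(s) drawn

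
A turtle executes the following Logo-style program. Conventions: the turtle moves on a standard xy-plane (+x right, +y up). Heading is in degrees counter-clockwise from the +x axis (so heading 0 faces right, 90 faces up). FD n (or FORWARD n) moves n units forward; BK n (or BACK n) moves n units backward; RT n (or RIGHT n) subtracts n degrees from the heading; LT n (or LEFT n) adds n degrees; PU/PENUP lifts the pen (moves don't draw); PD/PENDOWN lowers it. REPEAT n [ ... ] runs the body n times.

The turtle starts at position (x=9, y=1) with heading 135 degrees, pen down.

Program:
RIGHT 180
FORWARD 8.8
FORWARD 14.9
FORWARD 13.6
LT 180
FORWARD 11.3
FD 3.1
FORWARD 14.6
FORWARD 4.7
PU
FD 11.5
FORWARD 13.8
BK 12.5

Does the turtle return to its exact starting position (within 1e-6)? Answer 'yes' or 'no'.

Answer: no

Derivation:
Executing turtle program step by step:
Start: pos=(9,1), heading=135, pen down
RT 180: heading 135 -> 315
FD 8.8: (9,1) -> (15.223,-5.223) [heading=315, draw]
FD 14.9: (15.223,-5.223) -> (25.758,-15.758) [heading=315, draw]
FD 13.6: (25.758,-15.758) -> (35.375,-25.375) [heading=315, draw]
LT 180: heading 315 -> 135
FD 11.3: (35.375,-25.375) -> (27.385,-17.385) [heading=135, draw]
FD 3.1: (27.385,-17.385) -> (25.193,-15.193) [heading=135, draw]
FD 14.6: (25.193,-15.193) -> (14.869,-4.869) [heading=135, draw]
FD 4.7: (14.869,-4.869) -> (11.546,-1.546) [heading=135, draw]
PU: pen up
FD 11.5: (11.546,-1.546) -> (3.414,6.586) [heading=135, move]
FD 13.8: (3.414,6.586) -> (-6.344,16.344) [heading=135, move]
BK 12.5: (-6.344,16.344) -> (2.495,7.505) [heading=135, move]
Final: pos=(2.495,7.505), heading=135, 7 segment(s) drawn

Start position: (9, 1)
Final position: (2.495, 7.505)
Distance = 9.2; >= 1e-6 -> NOT closed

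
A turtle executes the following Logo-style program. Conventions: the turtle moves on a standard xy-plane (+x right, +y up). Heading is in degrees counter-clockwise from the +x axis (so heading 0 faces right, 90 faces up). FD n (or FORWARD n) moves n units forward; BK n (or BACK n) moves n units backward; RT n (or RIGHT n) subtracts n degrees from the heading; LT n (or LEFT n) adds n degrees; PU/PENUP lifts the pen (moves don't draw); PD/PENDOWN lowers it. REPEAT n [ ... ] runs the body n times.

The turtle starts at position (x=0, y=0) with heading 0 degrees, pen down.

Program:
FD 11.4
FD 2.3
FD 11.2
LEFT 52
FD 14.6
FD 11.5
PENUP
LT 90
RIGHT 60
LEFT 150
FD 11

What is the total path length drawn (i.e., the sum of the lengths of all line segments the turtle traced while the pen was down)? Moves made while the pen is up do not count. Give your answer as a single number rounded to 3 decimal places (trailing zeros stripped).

Answer: 51

Derivation:
Executing turtle program step by step:
Start: pos=(0,0), heading=0, pen down
FD 11.4: (0,0) -> (11.4,0) [heading=0, draw]
FD 2.3: (11.4,0) -> (13.7,0) [heading=0, draw]
FD 11.2: (13.7,0) -> (24.9,0) [heading=0, draw]
LT 52: heading 0 -> 52
FD 14.6: (24.9,0) -> (33.889,11.505) [heading=52, draw]
FD 11.5: (33.889,11.505) -> (40.969,20.567) [heading=52, draw]
PU: pen up
LT 90: heading 52 -> 142
RT 60: heading 142 -> 82
LT 150: heading 82 -> 232
FD 11: (40.969,20.567) -> (34.196,11.899) [heading=232, move]
Final: pos=(34.196,11.899), heading=232, 5 segment(s) drawn

Segment lengths:
  seg 1: (0,0) -> (11.4,0), length = 11.4
  seg 2: (11.4,0) -> (13.7,0), length = 2.3
  seg 3: (13.7,0) -> (24.9,0), length = 11.2
  seg 4: (24.9,0) -> (33.889,11.505), length = 14.6
  seg 5: (33.889,11.505) -> (40.969,20.567), length = 11.5
Total = 51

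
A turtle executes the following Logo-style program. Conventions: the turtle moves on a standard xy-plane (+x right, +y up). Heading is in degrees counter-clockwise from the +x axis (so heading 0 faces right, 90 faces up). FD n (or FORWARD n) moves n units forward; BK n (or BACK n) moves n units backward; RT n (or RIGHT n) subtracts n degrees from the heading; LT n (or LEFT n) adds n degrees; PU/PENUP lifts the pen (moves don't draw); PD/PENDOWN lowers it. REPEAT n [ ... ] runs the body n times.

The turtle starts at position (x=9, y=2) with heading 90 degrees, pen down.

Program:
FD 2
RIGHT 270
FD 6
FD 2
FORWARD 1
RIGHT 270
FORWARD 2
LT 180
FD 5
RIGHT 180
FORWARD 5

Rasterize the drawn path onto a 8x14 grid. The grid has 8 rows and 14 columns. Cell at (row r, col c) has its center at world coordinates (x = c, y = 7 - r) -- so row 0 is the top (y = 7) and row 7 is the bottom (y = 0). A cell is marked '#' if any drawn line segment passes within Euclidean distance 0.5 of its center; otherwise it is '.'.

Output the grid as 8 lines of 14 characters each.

Answer: #.............
#.............
#.............
##########....
#........#....
#........#....
..............
..............

Derivation:
Segment 0: (9,2) -> (9,4)
Segment 1: (9,4) -> (3,4)
Segment 2: (3,4) -> (1,4)
Segment 3: (1,4) -> (0,4)
Segment 4: (0,4) -> (0,2)
Segment 5: (0,2) -> (-0,7)
Segment 6: (-0,7) -> (0,2)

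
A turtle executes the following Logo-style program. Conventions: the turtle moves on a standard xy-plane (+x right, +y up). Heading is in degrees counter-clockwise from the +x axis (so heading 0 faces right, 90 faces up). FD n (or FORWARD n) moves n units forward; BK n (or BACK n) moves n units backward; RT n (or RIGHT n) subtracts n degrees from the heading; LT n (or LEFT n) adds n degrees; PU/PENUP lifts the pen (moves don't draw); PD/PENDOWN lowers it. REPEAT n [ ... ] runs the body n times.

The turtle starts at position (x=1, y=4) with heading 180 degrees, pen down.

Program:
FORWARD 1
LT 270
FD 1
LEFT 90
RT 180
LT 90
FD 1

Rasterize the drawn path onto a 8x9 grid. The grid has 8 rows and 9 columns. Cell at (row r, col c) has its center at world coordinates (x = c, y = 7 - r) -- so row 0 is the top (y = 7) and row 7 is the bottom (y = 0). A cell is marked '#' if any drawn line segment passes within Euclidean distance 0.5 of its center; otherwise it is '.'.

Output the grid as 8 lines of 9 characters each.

Segment 0: (1,4) -> (0,4)
Segment 1: (0,4) -> (0,5)
Segment 2: (0,5) -> (0,6)

Answer: .........
#........
#........
##.......
.........
.........
.........
.........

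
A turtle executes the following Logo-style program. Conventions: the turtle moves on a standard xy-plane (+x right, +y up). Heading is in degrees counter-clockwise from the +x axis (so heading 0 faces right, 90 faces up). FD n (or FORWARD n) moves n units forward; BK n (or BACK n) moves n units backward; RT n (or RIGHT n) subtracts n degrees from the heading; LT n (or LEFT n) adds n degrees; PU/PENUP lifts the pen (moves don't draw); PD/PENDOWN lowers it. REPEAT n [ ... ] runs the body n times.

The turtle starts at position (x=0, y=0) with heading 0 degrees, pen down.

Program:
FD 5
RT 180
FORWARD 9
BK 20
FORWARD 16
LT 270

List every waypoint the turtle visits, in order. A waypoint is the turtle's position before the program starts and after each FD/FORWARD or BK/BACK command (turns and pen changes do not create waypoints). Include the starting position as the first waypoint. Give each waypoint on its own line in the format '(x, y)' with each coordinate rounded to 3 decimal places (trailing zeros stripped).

Answer: (0, 0)
(5, 0)
(-4, 0)
(16, 0)
(0, 0)

Derivation:
Executing turtle program step by step:
Start: pos=(0,0), heading=0, pen down
FD 5: (0,0) -> (5,0) [heading=0, draw]
RT 180: heading 0 -> 180
FD 9: (5,0) -> (-4,0) [heading=180, draw]
BK 20: (-4,0) -> (16,0) [heading=180, draw]
FD 16: (16,0) -> (0,0) [heading=180, draw]
LT 270: heading 180 -> 90
Final: pos=(0,0), heading=90, 4 segment(s) drawn
Waypoints (5 total):
(0, 0)
(5, 0)
(-4, 0)
(16, 0)
(0, 0)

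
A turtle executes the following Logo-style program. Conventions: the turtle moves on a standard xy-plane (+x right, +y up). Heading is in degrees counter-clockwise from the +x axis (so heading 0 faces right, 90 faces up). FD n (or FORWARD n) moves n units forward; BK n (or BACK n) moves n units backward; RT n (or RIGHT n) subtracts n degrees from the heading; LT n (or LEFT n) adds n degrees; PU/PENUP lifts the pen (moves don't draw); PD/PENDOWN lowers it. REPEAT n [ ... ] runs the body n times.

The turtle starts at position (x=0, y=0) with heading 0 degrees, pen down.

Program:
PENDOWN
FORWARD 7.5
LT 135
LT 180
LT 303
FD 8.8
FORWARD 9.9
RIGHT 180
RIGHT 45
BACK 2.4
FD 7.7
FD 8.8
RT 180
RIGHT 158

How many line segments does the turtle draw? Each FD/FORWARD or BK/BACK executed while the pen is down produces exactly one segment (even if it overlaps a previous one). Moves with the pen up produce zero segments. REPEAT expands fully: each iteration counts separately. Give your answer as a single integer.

Answer: 6

Derivation:
Executing turtle program step by step:
Start: pos=(0,0), heading=0, pen down
PD: pen down
FD 7.5: (0,0) -> (7.5,0) [heading=0, draw]
LT 135: heading 0 -> 135
LT 180: heading 135 -> 315
LT 303: heading 315 -> 258
FD 8.8: (7.5,0) -> (5.67,-8.608) [heading=258, draw]
FD 9.9: (5.67,-8.608) -> (3.612,-18.291) [heading=258, draw]
RT 180: heading 258 -> 78
RT 45: heading 78 -> 33
BK 2.4: (3.612,-18.291) -> (1.599,-19.598) [heading=33, draw]
FD 7.7: (1.599,-19.598) -> (8.057,-15.405) [heading=33, draw]
FD 8.8: (8.057,-15.405) -> (15.437,-10.612) [heading=33, draw]
RT 180: heading 33 -> 213
RT 158: heading 213 -> 55
Final: pos=(15.437,-10.612), heading=55, 6 segment(s) drawn
Segments drawn: 6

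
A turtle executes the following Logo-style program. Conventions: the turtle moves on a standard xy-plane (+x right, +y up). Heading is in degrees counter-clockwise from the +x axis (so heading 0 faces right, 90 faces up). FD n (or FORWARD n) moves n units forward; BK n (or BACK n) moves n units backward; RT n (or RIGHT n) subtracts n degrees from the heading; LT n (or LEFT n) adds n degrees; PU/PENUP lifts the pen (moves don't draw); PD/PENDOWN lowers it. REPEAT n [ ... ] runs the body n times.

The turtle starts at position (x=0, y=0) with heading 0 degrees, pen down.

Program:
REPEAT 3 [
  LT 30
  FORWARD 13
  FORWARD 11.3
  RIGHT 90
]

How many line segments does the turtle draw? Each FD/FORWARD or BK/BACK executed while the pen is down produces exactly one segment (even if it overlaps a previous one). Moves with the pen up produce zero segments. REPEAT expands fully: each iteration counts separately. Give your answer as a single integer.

Answer: 6

Derivation:
Executing turtle program step by step:
Start: pos=(0,0), heading=0, pen down
REPEAT 3 [
  -- iteration 1/3 --
  LT 30: heading 0 -> 30
  FD 13: (0,0) -> (11.258,6.5) [heading=30, draw]
  FD 11.3: (11.258,6.5) -> (21.044,12.15) [heading=30, draw]
  RT 90: heading 30 -> 300
  -- iteration 2/3 --
  LT 30: heading 300 -> 330
  FD 13: (21.044,12.15) -> (32.303,5.65) [heading=330, draw]
  FD 11.3: (32.303,5.65) -> (42.089,0) [heading=330, draw]
  RT 90: heading 330 -> 240
  -- iteration 3/3 --
  LT 30: heading 240 -> 270
  FD 13: (42.089,0) -> (42.089,-13) [heading=270, draw]
  FD 11.3: (42.089,-13) -> (42.089,-24.3) [heading=270, draw]
  RT 90: heading 270 -> 180
]
Final: pos=(42.089,-24.3), heading=180, 6 segment(s) drawn
Segments drawn: 6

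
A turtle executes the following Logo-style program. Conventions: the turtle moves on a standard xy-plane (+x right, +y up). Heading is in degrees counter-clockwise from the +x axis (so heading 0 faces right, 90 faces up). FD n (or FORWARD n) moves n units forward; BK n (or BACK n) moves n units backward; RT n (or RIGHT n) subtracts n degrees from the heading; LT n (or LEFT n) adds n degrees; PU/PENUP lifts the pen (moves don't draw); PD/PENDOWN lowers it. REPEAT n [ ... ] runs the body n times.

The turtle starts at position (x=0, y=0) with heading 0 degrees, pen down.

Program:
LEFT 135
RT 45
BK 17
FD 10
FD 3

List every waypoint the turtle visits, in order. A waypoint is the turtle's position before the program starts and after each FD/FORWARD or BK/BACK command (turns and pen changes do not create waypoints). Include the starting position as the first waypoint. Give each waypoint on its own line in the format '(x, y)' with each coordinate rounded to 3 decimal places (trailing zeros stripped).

Executing turtle program step by step:
Start: pos=(0,0), heading=0, pen down
LT 135: heading 0 -> 135
RT 45: heading 135 -> 90
BK 17: (0,0) -> (0,-17) [heading=90, draw]
FD 10: (0,-17) -> (0,-7) [heading=90, draw]
FD 3: (0,-7) -> (0,-4) [heading=90, draw]
Final: pos=(0,-4), heading=90, 3 segment(s) drawn
Waypoints (4 total):
(0, 0)
(0, -17)
(0, -7)
(0, -4)

Answer: (0, 0)
(0, -17)
(0, -7)
(0, -4)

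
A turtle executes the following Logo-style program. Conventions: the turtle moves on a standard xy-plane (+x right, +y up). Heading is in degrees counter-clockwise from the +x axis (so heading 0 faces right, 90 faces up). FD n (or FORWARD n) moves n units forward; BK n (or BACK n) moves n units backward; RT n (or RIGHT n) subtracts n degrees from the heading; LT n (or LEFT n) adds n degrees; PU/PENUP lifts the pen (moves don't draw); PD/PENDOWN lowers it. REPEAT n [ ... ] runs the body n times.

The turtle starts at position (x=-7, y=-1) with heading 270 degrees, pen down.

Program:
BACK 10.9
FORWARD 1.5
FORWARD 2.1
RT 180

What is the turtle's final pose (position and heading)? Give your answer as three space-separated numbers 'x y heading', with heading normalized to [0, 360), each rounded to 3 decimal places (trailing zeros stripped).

Answer: -7 6.3 90

Derivation:
Executing turtle program step by step:
Start: pos=(-7,-1), heading=270, pen down
BK 10.9: (-7,-1) -> (-7,9.9) [heading=270, draw]
FD 1.5: (-7,9.9) -> (-7,8.4) [heading=270, draw]
FD 2.1: (-7,8.4) -> (-7,6.3) [heading=270, draw]
RT 180: heading 270 -> 90
Final: pos=(-7,6.3), heading=90, 3 segment(s) drawn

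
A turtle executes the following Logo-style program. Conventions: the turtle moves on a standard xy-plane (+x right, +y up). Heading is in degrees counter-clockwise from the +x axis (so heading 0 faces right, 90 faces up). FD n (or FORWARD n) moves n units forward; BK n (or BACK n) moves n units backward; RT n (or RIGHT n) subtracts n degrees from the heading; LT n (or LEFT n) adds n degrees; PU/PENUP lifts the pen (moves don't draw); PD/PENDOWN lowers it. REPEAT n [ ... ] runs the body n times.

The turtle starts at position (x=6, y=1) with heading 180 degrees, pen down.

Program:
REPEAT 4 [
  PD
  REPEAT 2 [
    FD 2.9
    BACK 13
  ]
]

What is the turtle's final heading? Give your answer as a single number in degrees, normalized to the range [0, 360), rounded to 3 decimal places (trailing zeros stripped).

Answer: 180

Derivation:
Executing turtle program step by step:
Start: pos=(6,1), heading=180, pen down
REPEAT 4 [
  -- iteration 1/4 --
  PD: pen down
  REPEAT 2 [
    -- iteration 1/2 --
    FD 2.9: (6,1) -> (3.1,1) [heading=180, draw]
    BK 13: (3.1,1) -> (16.1,1) [heading=180, draw]
    -- iteration 2/2 --
    FD 2.9: (16.1,1) -> (13.2,1) [heading=180, draw]
    BK 13: (13.2,1) -> (26.2,1) [heading=180, draw]
  ]
  -- iteration 2/4 --
  PD: pen down
  REPEAT 2 [
    -- iteration 1/2 --
    FD 2.9: (26.2,1) -> (23.3,1) [heading=180, draw]
    BK 13: (23.3,1) -> (36.3,1) [heading=180, draw]
    -- iteration 2/2 --
    FD 2.9: (36.3,1) -> (33.4,1) [heading=180, draw]
    BK 13: (33.4,1) -> (46.4,1) [heading=180, draw]
  ]
  -- iteration 3/4 --
  PD: pen down
  REPEAT 2 [
    -- iteration 1/2 --
    FD 2.9: (46.4,1) -> (43.5,1) [heading=180, draw]
    BK 13: (43.5,1) -> (56.5,1) [heading=180, draw]
    -- iteration 2/2 --
    FD 2.9: (56.5,1) -> (53.6,1) [heading=180, draw]
    BK 13: (53.6,1) -> (66.6,1) [heading=180, draw]
  ]
  -- iteration 4/4 --
  PD: pen down
  REPEAT 2 [
    -- iteration 1/2 --
    FD 2.9: (66.6,1) -> (63.7,1) [heading=180, draw]
    BK 13: (63.7,1) -> (76.7,1) [heading=180, draw]
    -- iteration 2/2 --
    FD 2.9: (76.7,1) -> (73.8,1) [heading=180, draw]
    BK 13: (73.8,1) -> (86.8,1) [heading=180, draw]
  ]
]
Final: pos=(86.8,1), heading=180, 16 segment(s) drawn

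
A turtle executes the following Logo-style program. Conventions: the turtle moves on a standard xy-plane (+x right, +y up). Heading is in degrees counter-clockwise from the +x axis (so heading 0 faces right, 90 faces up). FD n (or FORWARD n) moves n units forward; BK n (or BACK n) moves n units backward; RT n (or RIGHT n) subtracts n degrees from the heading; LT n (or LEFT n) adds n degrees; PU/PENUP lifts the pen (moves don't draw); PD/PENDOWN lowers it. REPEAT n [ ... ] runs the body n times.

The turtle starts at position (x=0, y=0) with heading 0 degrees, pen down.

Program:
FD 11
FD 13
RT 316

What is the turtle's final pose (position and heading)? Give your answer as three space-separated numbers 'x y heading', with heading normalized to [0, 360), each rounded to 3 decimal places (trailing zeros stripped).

Answer: 24 0 44

Derivation:
Executing turtle program step by step:
Start: pos=(0,0), heading=0, pen down
FD 11: (0,0) -> (11,0) [heading=0, draw]
FD 13: (11,0) -> (24,0) [heading=0, draw]
RT 316: heading 0 -> 44
Final: pos=(24,0), heading=44, 2 segment(s) drawn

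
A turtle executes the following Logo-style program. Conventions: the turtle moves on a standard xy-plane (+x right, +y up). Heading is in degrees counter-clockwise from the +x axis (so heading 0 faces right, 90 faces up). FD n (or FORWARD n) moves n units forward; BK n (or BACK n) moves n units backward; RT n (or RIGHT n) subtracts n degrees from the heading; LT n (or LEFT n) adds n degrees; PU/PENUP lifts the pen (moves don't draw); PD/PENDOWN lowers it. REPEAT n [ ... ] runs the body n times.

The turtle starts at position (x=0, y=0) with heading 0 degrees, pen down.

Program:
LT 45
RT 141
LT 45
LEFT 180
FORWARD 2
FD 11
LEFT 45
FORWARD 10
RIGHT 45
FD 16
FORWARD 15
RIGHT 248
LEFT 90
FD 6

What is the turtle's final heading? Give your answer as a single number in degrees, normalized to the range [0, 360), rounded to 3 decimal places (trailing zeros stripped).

Executing turtle program step by step:
Start: pos=(0,0), heading=0, pen down
LT 45: heading 0 -> 45
RT 141: heading 45 -> 264
LT 45: heading 264 -> 309
LT 180: heading 309 -> 129
FD 2: (0,0) -> (-1.259,1.554) [heading=129, draw]
FD 11: (-1.259,1.554) -> (-8.181,10.103) [heading=129, draw]
LT 45: heading 129 -> 174
FD 10: (-8.181,10.103) -> (-18.126,11.148) [heading=174, draw]
RT 45: heading 174 -> 129
FD 16: (-18.126,11.148) -> (-28.196,23.583) [heading=129, draw]
FD 15: (-28.196,23.583) -> (-37.635,35.24) [heading=129, draw]
RT 248: heading 129 -> 241
LT 90: heading 241 -> 331
FD 6: (-37.635,35.24) -> (-32.388,32.331) [heading=331, draw]
Final: pos=(-32.388,32.331), heading=331, 6 segment(s) drawn

Answer: 331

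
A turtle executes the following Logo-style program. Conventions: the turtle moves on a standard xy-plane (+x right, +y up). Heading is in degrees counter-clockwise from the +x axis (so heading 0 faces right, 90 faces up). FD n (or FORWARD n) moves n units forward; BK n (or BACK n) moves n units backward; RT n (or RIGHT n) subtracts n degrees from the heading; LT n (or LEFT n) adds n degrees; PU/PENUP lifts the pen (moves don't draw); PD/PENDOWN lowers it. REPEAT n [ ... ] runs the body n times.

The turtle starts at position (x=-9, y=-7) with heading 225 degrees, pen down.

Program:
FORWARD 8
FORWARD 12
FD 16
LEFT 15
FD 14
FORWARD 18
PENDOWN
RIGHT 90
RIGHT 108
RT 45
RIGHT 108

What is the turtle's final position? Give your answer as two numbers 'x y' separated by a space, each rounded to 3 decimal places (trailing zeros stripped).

Answer: -50.456 -60.169

Derivation:
Executing turtle program step by step:
Start: pos=(-9,-7), heading=225, pen down
FD 8: (-9,-7) -> (-14.657,-12.657) [heading=225, draw]
FD 12: (-14.657,-12.657) -> (-23.142,-21.142) [heading=225, draw]
FD 16: (-23.142,-21.142) -> (-34.456,-32.456) [heading=225, draw]
LT 15: heading 225 -> 240
FD 14: (-34.456,-32.456) -> (-41.456,-44.58) [heading=240, draw]
FD 18: (-41.456,-44.58) -> (-50.456,-60.169) [heading=240, draw]
PD: pen down
RT 90: heading 240 -> 150
RT 108: heading 150 -> 42
RT 45: heading 42 -> 357
RT 108: heading 357 -> 249
Final: pos=(-50.456,-60.169), heading=249, 5 segment(s) drawn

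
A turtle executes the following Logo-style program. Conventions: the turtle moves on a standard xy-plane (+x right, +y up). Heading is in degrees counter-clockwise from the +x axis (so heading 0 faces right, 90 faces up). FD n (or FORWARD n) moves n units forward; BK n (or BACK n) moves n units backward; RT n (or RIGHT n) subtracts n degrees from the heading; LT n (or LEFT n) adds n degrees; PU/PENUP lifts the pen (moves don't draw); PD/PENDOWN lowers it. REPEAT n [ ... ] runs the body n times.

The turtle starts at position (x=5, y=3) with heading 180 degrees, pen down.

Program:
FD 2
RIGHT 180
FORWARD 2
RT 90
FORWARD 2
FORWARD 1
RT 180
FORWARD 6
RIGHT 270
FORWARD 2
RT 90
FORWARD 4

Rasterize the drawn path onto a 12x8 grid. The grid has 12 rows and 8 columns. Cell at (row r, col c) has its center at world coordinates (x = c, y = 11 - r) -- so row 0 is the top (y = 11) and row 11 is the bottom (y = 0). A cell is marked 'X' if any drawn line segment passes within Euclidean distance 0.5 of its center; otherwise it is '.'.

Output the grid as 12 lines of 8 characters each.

Answer: ........
...X....
...X....
...X....
...X....
...XXX..
.....X..
.....X..
...XXX..
.....X..
.....X..
.....X..

Derivation:
Segment 0: (5,3) -> (3,3)
Segment 1: (3,3) -> (5,3)
Segment 2: (5,3) -> (5,1)
Segment 3: (5,1) -> (5,0)
Segment 4: (5,0) -> (5,6)
Segment 5: (5,6) -> (3,6)
Segment 6: (3,6) -> (3,10)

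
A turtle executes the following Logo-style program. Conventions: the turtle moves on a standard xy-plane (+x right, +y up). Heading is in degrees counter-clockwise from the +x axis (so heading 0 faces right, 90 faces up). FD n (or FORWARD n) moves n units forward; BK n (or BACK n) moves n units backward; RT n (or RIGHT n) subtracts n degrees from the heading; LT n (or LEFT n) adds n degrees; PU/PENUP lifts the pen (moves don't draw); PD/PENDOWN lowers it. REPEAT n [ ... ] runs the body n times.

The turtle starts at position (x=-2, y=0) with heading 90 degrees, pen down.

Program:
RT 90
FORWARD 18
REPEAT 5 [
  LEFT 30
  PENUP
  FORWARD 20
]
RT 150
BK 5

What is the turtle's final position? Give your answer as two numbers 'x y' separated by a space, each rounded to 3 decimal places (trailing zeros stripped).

Answer: 11 74.641

Derivation:
Executing turtle program step by step:
Start: pos=(-2,0), heading=90, pen down
RT 90: heading 90 -> 0
FD 18: (-2,0) -> (16,0) [heading=0, draw]
REPEAT 5 [
  -- iteration 1/5 --
  LT 30: heading 0 -> 30
  PU: pen up
  FD 20: (16,0) -> (33.321,10) [heading=30, move]
  -- iteration 2/5 --
  LT 30: heading 30 -> 60
  PU: pen up
  FD 20: (33.321,10) -> (43.321,27.321) [heading=60, move]
  -- iteration 3/5 --
  LT 30: heading 60 -> 90
  PU: pen up
  FD 20: (43.321,27.321) -> (43.321,47.321) [heading=90, move]
  -- iteration 4/5 --
  LT 30: heading 90 -> 120
  PU: pen up
  FD 20: (43.321,47.321) -> (33.321,64.641) [heading=120, move]
  -- iteration 5/5 --
  LT 30: heading 120 -> 150
  PU: pen up
  FD 20: (33.321,64.641) -> (16,74.641) [heading=150, move]
]
RT 150: heading 150 -> 0
BK 5: (16,74.641) -> (11,74.641) [heading=0, move]
Final: pos=(11,74.641), heading=0, 1 segment(s) drawn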